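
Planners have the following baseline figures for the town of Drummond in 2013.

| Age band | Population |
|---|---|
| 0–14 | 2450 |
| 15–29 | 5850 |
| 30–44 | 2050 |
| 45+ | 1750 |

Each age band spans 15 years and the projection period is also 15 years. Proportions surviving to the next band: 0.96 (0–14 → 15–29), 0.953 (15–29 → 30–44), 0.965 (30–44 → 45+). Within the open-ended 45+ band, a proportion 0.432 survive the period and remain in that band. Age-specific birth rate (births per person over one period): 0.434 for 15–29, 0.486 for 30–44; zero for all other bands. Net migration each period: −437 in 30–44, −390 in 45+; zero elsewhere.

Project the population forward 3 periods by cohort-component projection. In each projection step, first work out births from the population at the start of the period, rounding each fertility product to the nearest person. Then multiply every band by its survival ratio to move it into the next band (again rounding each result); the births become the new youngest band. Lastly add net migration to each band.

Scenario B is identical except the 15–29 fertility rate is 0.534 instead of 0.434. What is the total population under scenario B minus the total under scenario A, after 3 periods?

(Groups numbered youngest = 1 to oldest = 4.)
[period 1]
Births: 5850 × 0.434 = 2539  |  2050 × 0.486 = 996 ⇒ total 3535
Group 2: 2450 × 0.96 = 2352
Group 3: 5850 × 0.953 = 5575
Group 4: 2050 × 0.965 + 1750 × 0.432 = 1978 + 756 = 2734
Net migration: Group 3 − 437 → 5138; Group 4 − 390 → 2344
Giving 3535 / 2352 / 5138 / 2344.
[period 2]
Births: 2352 × 0.434 = 1021  |  5138 × 0.486 = 2497 ⇒ total 3518
Group 2: 3535 × 0.96 = 3394
Group 3: 2352 × 0.953 = 2241
Group 4: 5138 × 0.965 + 2344 × 0.432 = 4958 + 1013 = 5971
Net migration: Group 3 − 437 → 1804; Group 4 − 390 → 5581
Giving 3518 / 3394 / 1804 / 5581.
[period 3]
Births: 3394 × 0.434 = 1473  |  1804 × 0.486 = 877 ⇒ total 2350
Group 2: 3518 × 0.96 = 3377
Group 3: 3394 × 0.953 = 3234
Group 4: 1804 × 0.965 + 5581 × 0.432 = 1741 + 2411 = 4152
Net migration: Group 3 − 437 → 2797; Group 4 − 390 → 3762
Giving 2350 / 3377 / 2797 / 3762.
Scenario A total after 3 periods: 12286
Scenario B projection —
[period 1]
Births: 5850 × 0.534 = 3124  |  2050 × 0.486 = 996 ⇒ total 4120
Group 2: 2450 × 0.96 = 2352
Group 3: 5850 × 0.953 = 5575
Group 4: 2050 × 0.965 + 1750 × 0.432 = 1978 + 756 = 2734
Net migration: Group 3 − 437 → 5138; Group 4 − 390 → 2344
Giving 4120 / 2352 / 5138 / 2344.
[period 2]
Births: 2352 × 0.534 = 1256  |  5138 × 0.486 = 2497 ⇒ total 3753
Group 2: 4120 × 0.96 = 3955
Group 3: 2352 × 0.953 = 2241
Group 4: 5138 × 0.965 + 2344 × 0.432 = 4958 + 1013 = 5971
Net migration: Group 3 − 437 → 1804; Group 4 − 390 → 5581
Giving 3753 / 3955 / 1804 / 5581.
[period 3]
Births: 3955 × 0.534 = 2112  |  1804 × 0.486 = 877 ⇒ total 2989
Group 2: 3753 × 0.96 = 3603
Group 3: 3955 × 0.953 = 3769
Group 4: 1804 × 0.965 + 5581 × 0.432 = 1741 + 2411 = 4152
Net migration: Group 3 − 437 → 3332; Group 4 − 390 → 3762
Giving 2989 / 3603 / 3332 / 3762.
Scenario B total after 3 periods: 13686
Difference B − A = 13686 − 12286 = 1400

1400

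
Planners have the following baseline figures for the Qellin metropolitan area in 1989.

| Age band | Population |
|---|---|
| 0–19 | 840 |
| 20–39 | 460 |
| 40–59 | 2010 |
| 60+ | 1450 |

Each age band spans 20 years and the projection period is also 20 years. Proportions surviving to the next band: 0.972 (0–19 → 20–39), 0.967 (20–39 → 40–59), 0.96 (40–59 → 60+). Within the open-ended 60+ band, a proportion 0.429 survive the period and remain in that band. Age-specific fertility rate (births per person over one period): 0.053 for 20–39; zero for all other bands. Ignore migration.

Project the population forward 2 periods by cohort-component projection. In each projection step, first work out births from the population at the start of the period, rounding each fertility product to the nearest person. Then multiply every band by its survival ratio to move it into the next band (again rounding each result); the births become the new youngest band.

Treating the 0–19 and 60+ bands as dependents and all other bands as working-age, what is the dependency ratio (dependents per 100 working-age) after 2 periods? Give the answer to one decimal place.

192.7

Let group 1 be 0–19 through group 4 = 60+.
[period 1]
Births: 460 × 0.053 = 24
Group 2: 840 × 0.972 = 816
Group 3: 460 × 0.967 = 445
Group 4: 2010 × 0.96 + 1450 × 0.429 = 1930 + 622 = 2552
Giving 24 / 816 / 445 / 2552.
[period 2]
Births: 816 × 0.053 = 43
Group 2: 24 × 0.972 = 23
Group 3: 816 × 0.967 = 789
Group 4: 445 × 0.96 + 2552 × 0.429 = 427 + 1095 = 1522
Giving 43 / 23 / 789 / 1522.
Dependents (band 0–19 + band 60+) = 43 + 1522 = 1565; working-age = 812; ratio = 1565/812 × 100 = 192.7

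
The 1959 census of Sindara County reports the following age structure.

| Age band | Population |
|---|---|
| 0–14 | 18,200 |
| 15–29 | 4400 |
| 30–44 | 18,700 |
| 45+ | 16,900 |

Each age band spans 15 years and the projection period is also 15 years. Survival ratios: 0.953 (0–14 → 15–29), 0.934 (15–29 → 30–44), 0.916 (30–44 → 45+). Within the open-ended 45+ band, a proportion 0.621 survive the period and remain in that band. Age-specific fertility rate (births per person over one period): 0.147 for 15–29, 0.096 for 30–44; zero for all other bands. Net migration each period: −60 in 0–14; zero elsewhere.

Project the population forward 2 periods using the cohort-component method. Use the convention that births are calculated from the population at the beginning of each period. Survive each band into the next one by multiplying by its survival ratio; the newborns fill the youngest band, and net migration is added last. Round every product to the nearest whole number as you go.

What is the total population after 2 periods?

— Period 1 —
Births: 4400 × 0.147 = 647 ; 18700 × 0.096 = 1795 → 2442
15–29: 18200 × 0.953 = 17345
30–44: 4400 × 0.934 = 4110
45+: 18700 × 0.916 + 16900 × 0.621 = 17129 + 10495 = 27624
Net migration: 0–14 − 60 → 2382
End of period: [2382, 17345, 4110, 27624]
— Period 2 —
Births: 17345 × 0.147 = 2550 ; 4110 × 0.096 = 395 → 2945
15–29: 2382 × 0.953 = 2270
30–44: 17345 × 0.934 = 16200
45+: 4110 × 0.916 + 27624 × 0.621 = 3765 + 17155 = 20920
Net migration: 0–14 − 60 → 2885
End of period: [2885, 2270, 16200, 20920]
Total after period 2: 2885 + 2270 + 16200 + 20920 = 42275

42275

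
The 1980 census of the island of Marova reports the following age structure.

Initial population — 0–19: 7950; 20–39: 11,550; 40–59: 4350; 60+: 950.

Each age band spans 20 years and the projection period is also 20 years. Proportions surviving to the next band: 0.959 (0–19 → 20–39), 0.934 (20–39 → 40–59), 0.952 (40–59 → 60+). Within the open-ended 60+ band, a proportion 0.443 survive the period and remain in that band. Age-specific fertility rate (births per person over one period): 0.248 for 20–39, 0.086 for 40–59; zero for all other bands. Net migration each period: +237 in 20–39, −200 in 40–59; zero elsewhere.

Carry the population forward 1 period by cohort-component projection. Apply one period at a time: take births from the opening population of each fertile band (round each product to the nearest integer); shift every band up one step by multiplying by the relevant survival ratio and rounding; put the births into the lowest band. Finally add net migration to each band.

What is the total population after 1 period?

26249

Period 1:
Births: 11550 * 0.248 = 2864 ; 4350 * 0.086 = 374 → total 3238
20–39: 7950 * 0.959 = 7624
40–59: 11550 * 0.934 = 10788
60+: 4350 * 0.952 + 950 * 0.443 = 4141 + 421 = 4562
Net migration: 20–39 + 237 → 7861; 40–59 − 200 → 10588
End of period: [3238, 7861, 10588, 4562]
Total after period 1: 3238 + 7861 + 10588 + 4562 = 26249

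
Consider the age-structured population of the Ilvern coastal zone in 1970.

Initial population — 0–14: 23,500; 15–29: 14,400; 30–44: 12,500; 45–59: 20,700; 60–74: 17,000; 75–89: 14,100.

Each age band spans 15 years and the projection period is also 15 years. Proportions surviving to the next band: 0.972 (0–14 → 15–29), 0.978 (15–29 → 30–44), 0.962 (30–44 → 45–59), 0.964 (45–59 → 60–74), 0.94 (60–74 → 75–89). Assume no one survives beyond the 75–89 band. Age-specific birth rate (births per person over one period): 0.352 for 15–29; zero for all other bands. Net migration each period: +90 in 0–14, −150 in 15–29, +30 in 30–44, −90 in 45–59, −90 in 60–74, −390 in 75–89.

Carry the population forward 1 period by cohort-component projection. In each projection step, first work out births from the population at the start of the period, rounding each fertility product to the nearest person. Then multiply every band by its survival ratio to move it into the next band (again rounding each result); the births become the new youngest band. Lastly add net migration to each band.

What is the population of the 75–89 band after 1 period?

15590

Let band 1 be 0–14 through band 6 = 75–89.
[period 1]
Births: 14400 × 0.352 = 5069
Band 2: 23500 × 0.972 = 22842
Band 3: 14400 × 0.978 = 14083
Band 4: 12500 × 0.962 = 12025
Band 5: 20700 × 0.964 = 19955
Band 6: 17000 × 0.94 = 15980
Net migration: Band 1 + 90 → 5159; Band 2 − 150 → 22692; Band 3 + 30 → 14113; Band 4 − 90 → 11935; Band 5 − 90 → 19865; Band 6 − 390 → 15590
→ [5159, 22692, 14113, 11935, 19865, 15590]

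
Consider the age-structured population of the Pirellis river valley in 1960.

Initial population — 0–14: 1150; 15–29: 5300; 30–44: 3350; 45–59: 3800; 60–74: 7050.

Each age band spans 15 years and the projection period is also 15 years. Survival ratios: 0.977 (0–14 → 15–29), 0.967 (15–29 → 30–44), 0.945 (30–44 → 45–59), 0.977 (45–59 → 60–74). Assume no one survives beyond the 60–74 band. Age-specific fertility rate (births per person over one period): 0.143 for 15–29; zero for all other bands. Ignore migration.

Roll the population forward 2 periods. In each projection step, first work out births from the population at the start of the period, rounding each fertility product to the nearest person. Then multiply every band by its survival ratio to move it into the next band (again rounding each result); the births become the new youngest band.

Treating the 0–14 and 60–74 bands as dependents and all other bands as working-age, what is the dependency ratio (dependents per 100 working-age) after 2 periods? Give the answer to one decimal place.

48.8

Numbering the groups 1..5 from youngest to oldest:
[period 1]
Births: 5300 × 0.143 = 758
Group 2: 1150 × 0.977 = 1124
Group 3: 5300 × 0.967 = 5125
Group 4: 3350 × 0.945 = 3166
Group 5: 3800 × 0.977 = 3713
→ [758, 1124, 5125, 3166, 3713]
[period 2]
Births: 1124 × 0.143 = 161
Group 2: 758 × 0.977 = 741
Group 3: 1124 × 0.967 = 1087
Group 4: 5125 × 0.945 = 4843
Group 5: 3166 × 0.977 = 3093
→ [161, 741, 1087, 4843, 3093]
Dependents (band 0–14 + band 60–74) = 161 + 3093 = 3254; working-age = 6671; ratio = 3254/6671 × 100 = 48.8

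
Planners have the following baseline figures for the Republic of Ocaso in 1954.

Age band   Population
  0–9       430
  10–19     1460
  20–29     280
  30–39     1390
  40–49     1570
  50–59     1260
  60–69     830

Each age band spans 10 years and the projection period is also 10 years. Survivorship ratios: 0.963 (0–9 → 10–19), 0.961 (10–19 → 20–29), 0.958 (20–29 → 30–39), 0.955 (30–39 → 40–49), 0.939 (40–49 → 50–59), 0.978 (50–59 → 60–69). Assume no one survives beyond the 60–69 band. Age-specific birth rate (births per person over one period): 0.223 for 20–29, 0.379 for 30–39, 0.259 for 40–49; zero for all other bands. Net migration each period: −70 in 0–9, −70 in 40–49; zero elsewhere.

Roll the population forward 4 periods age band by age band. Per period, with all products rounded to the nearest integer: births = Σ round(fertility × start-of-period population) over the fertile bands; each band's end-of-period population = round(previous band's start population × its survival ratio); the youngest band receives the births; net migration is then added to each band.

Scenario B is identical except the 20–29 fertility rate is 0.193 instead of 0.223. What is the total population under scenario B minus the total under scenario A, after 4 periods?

-85

Numbering the groups 1..7 from youngest to oldest:
Period 1.
Births: 280 * 0.223 = 62  |  1390 * 0.379 = 527  |  1570 * 0.259 = 407 ⇒ total 996
Group 2: 430 * 0.963 = 414
Group 3: 1460 * 0.961 = 1403
Group 4: 280 * 0.958 = 268
Group 5: 1390 * 0.955 = 1327
Group 6: 1570 * 0.939 = 1474
Group 7: 1260 * 0.978 = 1232
Net migration: Group 1 − 70 → 926; Group 5 − 70 → 1257
Population now: 0–9=926, 10–19=414, 20–29=1403, 30–39=268, 40–49=1257, 50–59=1474, 60–69=1232
Period 2.
Births: 1403 * 0.223 = 313  |  268 * 0.379 = 102  |  1257 * 0.259 = 326 ⇒ total 741
Group 2: 926 * 0.963 = 892
Group 3: 414 * 0.961 = 398
Group 4: 1403 * 0.958 = 1344
Group 5: 268 * 0.955 = 256
Group 6: 1257 * 0.939 = 1180
Group 7: 1474 * 0.978 = 1442
Net migration: Group 1 − 70 → 671; Group 5 − 70 → 186
Population now: 0–9=671, 10–19=892, 20–29=398, 30–39=1344, 40–49=186, 50–59=1180, 60–69=1442
Period 3.
Births: 398 * 0.223 = 89  |  1344 * 0.379 = 509  |  186 * 0.259 = 48 ⇒ total 646
Group 2: 671 * 0.963 = 646
Group 3: 892 * 0.961 = 857
Group 4: 398 * 0.958 = 381
Group 5: 1344 * 0.955 = 1284
Group 6: 186 * 0.939 = 175
Group 7: 1180 * 0.978 = 1154
Net migration: Group 1 − 70 → 576; Group 5 − 70 → 1214
Population now: 0–9=576, 10–19=646, 20–29=857, 30–39=381, 40–49=1214, 50–59=175, 60–69=1154
Period 4.
Births: 857 * 0.223 = 191  |  381 * 0.379 = 144  |  1214 * 0.259 = 314 ⇒ total 649
Group 2: 576 * 0.963 = 555
Group 3: 646 * 0.961 = 621
Group 4: 857 * 0.958 = 821
Group 5: 381 * 0.955 = 364
Group 6: 1214 * 0.939 = 1140
Group 7: 175 * 0.978 = 171
Net migration: Group 1 − 70 → 579; Group 5 − 70 → 294
Population now: 0–9=579, 10–19=555, 20–29=621, 30–39=821, 40–49=294, 50–59=1140, 60–69=171
Scenario A total after 4 periods: 4181
Scenario B projection —
Period 1.
Births: 280 * 0.193 = 54  |  1390 * 0.379 = 527  |  1570 * 0.259 = 407 ⇒ total 988
Group 2: 430 * 0.963 = 414
Group 3: 1460 * 0.961 = 1403
Group 4: 280 * 0.958 = 268
Group 5: 1390 * 0.955 = 1327
Group 6: 1570 * 0.939 = 1474
Group 7: 1260 * 0.978 = 1232
Net migration: Group 1 − 70 → 918; Group 5 − 70 → 1257
Population now: 0–9=918, 10–19=414, 20–29=1403, 30–39=268, 40–49=1257, 50–59=1474, 60–69=1232
Period 2.
Births: 1403 * 0.193 = 271  |  268 * 0.379 = 102  |  1257 * 0.259 = 326 ⇒ total 699
Group 2: 918 * 0.963 = 884
Group 3: 414 * 0.961 = 398
Group 4: 1403 * 0.958 = 1344
Group 5: 268 * 0.955 = 256
Group 6: 1257 * 0.939 = 1180
Group 7: 1474 * 0.978 = 1442
Net migration: Group 1 − 70 → 629; Group 5 − 70 → 186
Population now: 0–9=629, 10–19=884, 20–29=398, 30–39=1344, 40–49=186, 50–59=1180, 60–69=1442
Period 3.
Births: 398 * 0.193 = 77  |  1344 * 0.379 = 509  |  186 * 0.259 = 48 ⇒ total 634
Group 2: 629 * 0.963 = 606
Group 3: 884 * 0.961 = 850
Group 4: 398 * 0.958 = 381
Group 5: 1344 * 0.955 = 1284
Group 6: 186 * 0.939 = 175
Group 7: 1180 * 0.978 = 1154
Net migration: Group 1 − 70 → 564; Group 5 − 70 → 1214
Population now: 0–9=564, 10–19=606, 20–29=850, 30–39=381, 40–49=1214, 50–59=175, 60–69=1154
Period 4.
Births: 850 * 0.193 = 164  |  381 * 0.379 = 144  |  1214 * 0.259 = 314 ⇒ total 622
Group 2: 564 * 0.963 = 543
Group 3: 606 * 0.961 = 582
Group 4: 850 * 0.958 = 814
Group 5: 381 * 0.955 = 364
Group 6: 1214 * 0.939 = 1140
Group 7: 175 * 0.978 = 171
Net migration: Group 1 − 70 → 552; Group 5 − 70 → 294
Population now: 0–9=552, 10–19=543, 20–29=582, 30–39=814, 40–49=294, 50–59=1140, 60–69=171
Scenario B total after 4 periods: 4096
Difference B − A = 4096 − 4181 = -85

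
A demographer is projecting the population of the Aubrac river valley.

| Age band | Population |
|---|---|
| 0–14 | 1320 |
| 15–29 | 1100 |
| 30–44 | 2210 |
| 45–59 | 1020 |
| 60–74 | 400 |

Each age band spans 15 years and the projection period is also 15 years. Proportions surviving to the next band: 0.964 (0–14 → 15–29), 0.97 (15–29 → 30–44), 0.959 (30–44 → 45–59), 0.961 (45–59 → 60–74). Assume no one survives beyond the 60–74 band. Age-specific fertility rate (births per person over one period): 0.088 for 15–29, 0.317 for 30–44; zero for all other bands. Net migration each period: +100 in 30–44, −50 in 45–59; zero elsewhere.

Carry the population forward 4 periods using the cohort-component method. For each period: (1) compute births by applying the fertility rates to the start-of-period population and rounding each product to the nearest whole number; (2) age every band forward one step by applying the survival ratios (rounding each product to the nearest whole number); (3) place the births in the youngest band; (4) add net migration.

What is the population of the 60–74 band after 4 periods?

Period 1:
Births: 1100 × 0.088 = 97, 2210 × 0.317 = 701 → 798
15–29: 1320 × 0.964 = 1272
30–44: 1100 × 0.97 = 1067
45–59: 2210 × 0.959 = 2119
60–74: 1020 × 0.961 = 980
Net migration: 30–44 + 100 → 1167; 45–59 − 50 → 2069
Giving 798 / 1272 / 1167 / 2069 / 980.
Period 2:
Births: 1272 × 0.088 = 112, 1167 × 0.317 = 370 → 482
15–29: 798 × 0.964 = 769
30–44: 1272 × 0.97 = 1234
45–59: 1167 × 0.959 = 1119
60–74: 2069 × 0.961 = 1988
Net migration: 30–44 + 100 → 1334; 45–59 − 50 → 1069
Giving 482 / 769 / 1334 / 1069 / 1988.
Period 3:
Births: 769 × 0.088 = 68, 1334 × 0.317 = 423 → 491
15–29: 482 × 0.964 = 465
30–44: 769 × 0.97 = 746
45–59: 1334 × 0.959 = 1279
60–74: 1069 × 0.961 = 1027
Net migration: 30–44 + 100 → 846; 45–59 − 50 → 1229
Giving 491 / 465 / 846 / 1229 / 1027.
Period 4:
Births: 465 × 0.088 = 41, 846 × 0.317 = 268 → 309
15–29: 491 × 0.964 = 473
30–44: 465 × 0.97 = 451
45–59: 846 × 0.959 = 811
60–74: 1229 × 0.961 = 1181
Net migration: 30–44 + 100 → 551; 45–59 − 50 → 761
Giving 309 / 473 / 551 / 761 / 1181.

1181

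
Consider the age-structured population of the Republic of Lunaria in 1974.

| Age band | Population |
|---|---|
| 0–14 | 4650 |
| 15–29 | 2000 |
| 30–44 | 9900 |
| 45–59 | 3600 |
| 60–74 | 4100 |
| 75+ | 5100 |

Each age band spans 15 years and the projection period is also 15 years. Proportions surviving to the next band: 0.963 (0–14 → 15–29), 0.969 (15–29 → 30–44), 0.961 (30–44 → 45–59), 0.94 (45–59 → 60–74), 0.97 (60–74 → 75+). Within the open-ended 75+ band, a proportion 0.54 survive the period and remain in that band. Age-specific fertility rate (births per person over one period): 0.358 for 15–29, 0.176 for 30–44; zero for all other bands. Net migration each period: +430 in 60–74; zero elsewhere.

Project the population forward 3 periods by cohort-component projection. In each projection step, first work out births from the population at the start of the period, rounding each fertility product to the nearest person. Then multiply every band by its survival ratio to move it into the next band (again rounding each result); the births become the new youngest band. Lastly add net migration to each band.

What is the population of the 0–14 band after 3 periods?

1611

Numbering the groups 1..6 from youngest to oldest:
Period 1:
Births: 2000 × 0.358 = 716 ; 9900 × 0.176 = 1742 → total 2458
Group 2: 4650 × 0.963 = 4478
Group 3: 2000 × 0.969 = 1938
Group 4: 9900 × 0.961 = 9514
Group 5: 3600 × 0.94 = 3384
Group 6: 4100 × 0.97 + 5100 × 0.54 = 3977 + 2754 = 6731
Net migration: Group 5 + 430 → 3814
End of period: [2458, 4478, 1938, 9514, 3814, 6731]
Period 2:
Births: 4478 × 0.358 = 1603 ; 1938 × 0.176 = 341 → total 1944
Group 2: 2458 × 0.963 = 2367
Group 3: 4478 × 0.969 = 4339
Group 4: 1938 × 0.961 = 1862
Group 5: 9514 × 0.94 = 8943
Group 6: 3814 × 0.97 + 6731 × 0.54 = 3700 + 3635 = 7335
Net migration: Group 5 + 430 → 9373
End of period: [1944, 2367, 4339, 1862, 9373, 7335]
Period 3:
Births: 2367 × 0.358 = 847 ; 4339 × 0.176 = 764 → total 1611
Group 2: 1944 × 0.963 = 1872
Group 3: 2367 × 0.969 = 2294
Group 4: 4339 × 0.961 = 4170
Group 5: 1862 × 0.94 = 1750
Group 6: 9373 × 0.97 + 7335 × 0.54 = 9092 + 3961 = 13053
Net migration: Group 5 + 430 → 2180
End of period: [1611, 1872, 2294, 4170, 2180, 13053]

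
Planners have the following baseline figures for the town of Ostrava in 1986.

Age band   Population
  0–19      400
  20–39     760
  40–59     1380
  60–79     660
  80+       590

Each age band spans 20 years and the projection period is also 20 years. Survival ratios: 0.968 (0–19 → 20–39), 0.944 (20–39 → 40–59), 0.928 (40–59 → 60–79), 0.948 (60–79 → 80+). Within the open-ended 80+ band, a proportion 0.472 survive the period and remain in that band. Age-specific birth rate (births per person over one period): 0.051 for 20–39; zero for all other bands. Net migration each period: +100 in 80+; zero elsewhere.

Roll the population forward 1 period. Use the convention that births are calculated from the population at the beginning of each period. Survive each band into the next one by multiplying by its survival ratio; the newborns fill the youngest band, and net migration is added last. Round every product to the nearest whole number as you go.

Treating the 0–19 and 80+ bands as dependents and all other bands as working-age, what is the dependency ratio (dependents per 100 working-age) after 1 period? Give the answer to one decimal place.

43.7

[period 1]
Births: 760 × 0.051 = 39
20–39: 400 × 0.968 = 387
40–59: 760 × 0.944 = 717
60–79: 1380 × 0.928 = 1281
80+: 660 × 0.948 + 590 × 0.472 = 626 + 278 = 904
Net migration: 80+ + 100 → 1004
Population now: 0–19=39, 20–39=387, 40–59=717, 60–79=1281, 80+=1004
Dependents (band 0–19 + band 80+) = 39 + 1004 = 1043; working-age = 2385; ratio = 1043/2385 × 100 = 43.7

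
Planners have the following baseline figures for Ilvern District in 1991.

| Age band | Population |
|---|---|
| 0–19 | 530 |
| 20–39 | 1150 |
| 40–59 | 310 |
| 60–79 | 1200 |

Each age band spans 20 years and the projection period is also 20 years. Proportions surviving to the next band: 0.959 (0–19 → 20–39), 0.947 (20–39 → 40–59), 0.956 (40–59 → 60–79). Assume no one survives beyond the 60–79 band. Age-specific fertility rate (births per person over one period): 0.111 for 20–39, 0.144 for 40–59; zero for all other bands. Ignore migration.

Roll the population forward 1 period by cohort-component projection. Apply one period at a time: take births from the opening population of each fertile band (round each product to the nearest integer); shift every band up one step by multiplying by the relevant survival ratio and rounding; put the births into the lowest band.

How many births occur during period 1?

173

Period 1.
Births: 1150 * 0.111 = 128, 310 * 0.144 = 45 → total 173
20–39: 530 * 0.959 = 508
40–59: 1150 * 0.947 = 1089
60–79: 310 * 0.956 = 296
Population now: 0–19=173, 20–39=508, 40–59=1089, 60–79=296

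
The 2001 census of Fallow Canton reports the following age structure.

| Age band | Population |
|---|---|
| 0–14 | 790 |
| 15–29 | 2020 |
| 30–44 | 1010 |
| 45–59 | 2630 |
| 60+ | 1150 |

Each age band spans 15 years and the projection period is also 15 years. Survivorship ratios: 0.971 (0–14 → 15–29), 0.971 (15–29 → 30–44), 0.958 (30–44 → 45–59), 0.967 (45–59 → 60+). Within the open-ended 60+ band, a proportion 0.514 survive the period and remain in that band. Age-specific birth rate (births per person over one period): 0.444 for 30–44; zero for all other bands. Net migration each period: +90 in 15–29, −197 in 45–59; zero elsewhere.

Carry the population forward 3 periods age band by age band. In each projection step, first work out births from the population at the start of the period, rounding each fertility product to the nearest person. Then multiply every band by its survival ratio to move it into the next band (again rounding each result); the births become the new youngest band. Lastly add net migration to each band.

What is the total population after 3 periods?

5252

— Period 1 —
Births: 1010 × 0.444 = 448
15–29: 790 × 0.971 = 767
30–44: 2020 × 0.971 = 1961
45–59: 1010 × 0.958 = 968
60+: 2630 × 0.967 + 1150 × 0.514 = 2543 + 591 = 3134
Net migration: 15–29 + 90 → 857; 45–59 − 197 → 771
Population now: 0–14=448, 15–29=857, 30–44=1961, 45–59=771, 60+=3134
— Period 2 —
Births: 1961 × 0.444 = 871
15–29: 448 × 0.971 = 435
30–44: 857 × 0.971 = 832
45–59: 1961 × 0.958 = 1879
60+: 771 × 0.967 + 3134 × 0.514 = 746 + 1611 = 2357
Net migration: 15–29 + 90 → 525; 45–59 − 197 → 1682
Population now: 0–14=871, 15–29=525, 30–44=832, 45–59=1682, 60+=2357
— Period 3 —
Births: 832 × 0.444 = 369
15–29: 871 × 0.971 = 846
30–44: 525 × 0.971 = 510
45–59: 832 × 0.958 = 797
60+: 1682 × 0.967 + 2357 × 0.514 = 1626 + 1211 = 2837
Net migration: 15–29 + 90 → 936; 45–59 − 197 → 600
Population now: 0–14=369, 15–29=936, 30–44=510, 45–59=600, 60+=2837
Total after period 3: 369 + 936 + 510 + 600 + 2837 = 5252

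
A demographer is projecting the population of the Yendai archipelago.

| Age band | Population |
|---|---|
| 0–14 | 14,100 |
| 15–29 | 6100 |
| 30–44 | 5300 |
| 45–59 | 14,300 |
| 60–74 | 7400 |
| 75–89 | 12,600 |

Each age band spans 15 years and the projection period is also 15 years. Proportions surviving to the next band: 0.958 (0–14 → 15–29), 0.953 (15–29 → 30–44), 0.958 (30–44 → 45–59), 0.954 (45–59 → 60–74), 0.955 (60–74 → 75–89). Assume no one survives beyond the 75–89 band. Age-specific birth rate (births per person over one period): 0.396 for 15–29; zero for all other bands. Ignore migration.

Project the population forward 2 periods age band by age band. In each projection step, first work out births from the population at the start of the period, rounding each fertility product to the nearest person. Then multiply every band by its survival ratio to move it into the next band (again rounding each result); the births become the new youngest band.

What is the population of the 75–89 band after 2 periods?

13028

Call the bands 1 to 6, youngest first.
Period 1.
Births: 6100 * 0.396 = 2416
Band 2: 14100 * 0.958 = 13508
Band 3: 6100 * 0.953 = 5813
Band 4: 5300 * 0.958 = 5077
Band 5: 14300 * 0.954 = 13642
Band 6: 7400 * 0.955 = 7067
→ [2416, 13508, 5813, 5077, 13642, 7067]
Period 2.
Births: 13508 * 0.396 = 5349
Band 2: 2416 * 0.958 = 2315
Band 3: 13508 * 0.953 = 12873
Band 4: 5813 * 0.958 = 5569
Band 5: 5077 * 0.954 = 4843
Band 6: 13642 * 0.955 = 13028
→ [5349, 2315, 12873, 5569, 4843, 13028]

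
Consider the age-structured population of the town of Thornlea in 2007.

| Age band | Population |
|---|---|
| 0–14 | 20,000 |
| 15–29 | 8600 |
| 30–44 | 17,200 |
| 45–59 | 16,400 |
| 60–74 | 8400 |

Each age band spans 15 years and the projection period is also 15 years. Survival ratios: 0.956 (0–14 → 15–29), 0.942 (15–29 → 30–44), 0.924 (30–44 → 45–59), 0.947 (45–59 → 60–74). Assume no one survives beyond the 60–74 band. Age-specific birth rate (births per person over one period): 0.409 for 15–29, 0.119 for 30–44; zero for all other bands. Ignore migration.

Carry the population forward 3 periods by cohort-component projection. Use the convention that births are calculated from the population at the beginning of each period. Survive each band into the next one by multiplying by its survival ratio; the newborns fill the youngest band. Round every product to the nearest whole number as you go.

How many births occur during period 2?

8784

Period 1:
Births: 8600 × 0.409 = 3517, 17200 × 0.119 = 2047 — total 5564
15–29: 20000 × 0.956 = 19120
30–44: 8600 × 0.942 = 8101
45–59: 17200 × 0.924 = 15893
60–74: 16400 × 0.947 = 15531
→ [5564, 19120, 8101, 15893, 15531]
Period 2:
Births: 19120 × 0.409 = 7820, 8101 × 0.119 = 964 — total 8784
15–29: 5564 × 0.956 = 5319
30–44: 19120 × 0.942 = 18011
45–59: 8101 × 0.924 = 7485
60–74: 15893 × 0.947 = 15051
→ [8784, 5319, 18011, 7485, 15051]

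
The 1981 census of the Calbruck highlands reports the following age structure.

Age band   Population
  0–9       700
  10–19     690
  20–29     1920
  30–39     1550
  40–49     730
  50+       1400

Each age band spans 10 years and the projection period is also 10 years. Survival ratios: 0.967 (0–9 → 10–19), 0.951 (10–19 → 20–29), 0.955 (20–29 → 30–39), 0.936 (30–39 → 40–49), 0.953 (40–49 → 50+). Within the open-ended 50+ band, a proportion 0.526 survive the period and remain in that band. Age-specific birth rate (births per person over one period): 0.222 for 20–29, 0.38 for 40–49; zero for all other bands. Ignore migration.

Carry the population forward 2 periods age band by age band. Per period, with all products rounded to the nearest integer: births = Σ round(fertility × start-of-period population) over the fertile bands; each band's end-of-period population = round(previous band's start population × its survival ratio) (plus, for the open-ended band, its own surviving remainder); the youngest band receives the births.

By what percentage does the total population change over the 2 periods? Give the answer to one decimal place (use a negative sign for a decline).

— Period 1 —
Births: 1920 * 0.222 = 426 ; 730 * 0.38 = 277 ⇒ total 703
10–19: 700 * 0.967 = 677
20–29: 690 * 0.951 = 656
30–39: 1920 * 0.955 = 1834
40–49: 1550 * 0.936 = 1451
50+: 730 * 0.953 + 1400 * 0.526 = 696 + 736 = 1432
End of period: [703, 677, 656, 1834, 1451, 1432]
— Period 2 —
Births: 656 * 0.222 = 146 ; 1451 * 0.38 = 551 ⇒ total 697
10–19: 703 * 0.967 = 680
20–29: 677 * 0.951 = 644
30–39: 656 * 0.955 = 626
40–49: 1834 * 0.936 = 1717
50+: 1451 * 0.953 + 1432 * 0.526 = 1383 + 753 = 2136
End of period: [697, 680, 644, 626, 1717, 2136]
Total: 6990 → 6500; change = -490; percentage change = -7.0%

-7.0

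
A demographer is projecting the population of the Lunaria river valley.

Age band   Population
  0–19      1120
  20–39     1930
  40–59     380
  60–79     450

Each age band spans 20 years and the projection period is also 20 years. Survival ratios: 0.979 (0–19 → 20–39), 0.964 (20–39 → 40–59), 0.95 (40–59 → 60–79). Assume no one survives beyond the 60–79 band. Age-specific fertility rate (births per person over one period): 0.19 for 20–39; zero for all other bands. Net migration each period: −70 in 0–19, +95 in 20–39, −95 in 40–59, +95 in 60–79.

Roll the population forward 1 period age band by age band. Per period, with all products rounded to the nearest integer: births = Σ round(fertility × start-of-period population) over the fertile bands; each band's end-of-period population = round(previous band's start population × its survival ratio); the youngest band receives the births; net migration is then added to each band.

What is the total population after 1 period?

3710

Period 1:
Births: 1930 × 0.19 = 367
20–39: 1120 × 0.979 = 1096
40–59: 1930 × 0.964 = 1861
60–79: 380 × 0.95 = 361
Net migration: 0–19 − 70 → 297; 20–39 + 95 → 1191; 40–59 − 95 → 1766; 60–79 + 95 → 456
Giving 297 / 1191 / 1766 / 456.
Total after period 1: 297 + 1191 + 1766 + 456 = 3710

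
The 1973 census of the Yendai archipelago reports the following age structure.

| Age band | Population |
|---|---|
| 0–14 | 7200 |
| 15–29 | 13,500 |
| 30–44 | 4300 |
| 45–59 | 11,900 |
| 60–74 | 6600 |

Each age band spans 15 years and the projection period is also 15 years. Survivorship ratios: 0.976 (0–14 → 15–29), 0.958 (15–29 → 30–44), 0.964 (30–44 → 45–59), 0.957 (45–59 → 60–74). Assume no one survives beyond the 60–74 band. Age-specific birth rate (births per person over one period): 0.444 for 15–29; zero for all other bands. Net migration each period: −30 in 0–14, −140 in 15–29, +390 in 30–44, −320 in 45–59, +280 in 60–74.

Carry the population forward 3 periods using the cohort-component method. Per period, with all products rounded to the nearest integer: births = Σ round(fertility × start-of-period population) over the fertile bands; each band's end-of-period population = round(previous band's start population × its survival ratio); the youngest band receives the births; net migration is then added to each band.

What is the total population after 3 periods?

29820

Period 1.
Births: 13500 * 0.444 = 5994
15–29: 7200 * 0.976 = 7027
30–44: 13500 * 0.958 = 12933
45–59: 4300 * 0.964 = 4145
60–74: 11900 * 0.957 = 11388
Net migration: 0–14 − 30 → 5964; 15–29 − 140 → 6887; 30–44 + 390 → 13323; 45–59 − 320 → 3825; 60–74 + 280 → 11668
Population now: 0–14=5964, 15–29=6887, 30–44=13323, 45–59=3825, 60–74=11668
Period 2.
Births: 6887 * 0.444 = 3058
15–29: 5964 * 0.976 = 5821
30–44: 6887 * 0.958 = 6598
45–59: 13323 * 0.964 = 12843
60–74: 3825 * 0.957 = 3661
Net migration: 0–14 − 30 → 3028; 15–29 − 140 → 5681; 30–44 + 390 → 6988; 45–59 − 320 → 12523; 60–74 + 280 → 3941
Population now: 0–14=3028, 15–29=5681, 30–44=6988, 45–59=12523, 60–74=3941
Period 3.
Births: 5681 * 0.444 = 2522
15–29: 3028 * 0.976 = 2955
30–44: 5681 * 0.958 = 5442
45–59: 6988 * 0.964 = 6736
60–74: 12523 * 0.957 = 11985
Net migration: 0–14 − 30 → 2492; 15–29 − 140 → 2815; 30–44 + 390 → 5832; 45–59 − 320 → 6416; 60–74 + 280 → 12265
Population now: 0–14=2492, 15–29=2815, 30–44=5832, 45–59=6416, 60–74=12265
Total after period 3: 2492 + 2815 + 5832 + 6416 + 12265 = 29820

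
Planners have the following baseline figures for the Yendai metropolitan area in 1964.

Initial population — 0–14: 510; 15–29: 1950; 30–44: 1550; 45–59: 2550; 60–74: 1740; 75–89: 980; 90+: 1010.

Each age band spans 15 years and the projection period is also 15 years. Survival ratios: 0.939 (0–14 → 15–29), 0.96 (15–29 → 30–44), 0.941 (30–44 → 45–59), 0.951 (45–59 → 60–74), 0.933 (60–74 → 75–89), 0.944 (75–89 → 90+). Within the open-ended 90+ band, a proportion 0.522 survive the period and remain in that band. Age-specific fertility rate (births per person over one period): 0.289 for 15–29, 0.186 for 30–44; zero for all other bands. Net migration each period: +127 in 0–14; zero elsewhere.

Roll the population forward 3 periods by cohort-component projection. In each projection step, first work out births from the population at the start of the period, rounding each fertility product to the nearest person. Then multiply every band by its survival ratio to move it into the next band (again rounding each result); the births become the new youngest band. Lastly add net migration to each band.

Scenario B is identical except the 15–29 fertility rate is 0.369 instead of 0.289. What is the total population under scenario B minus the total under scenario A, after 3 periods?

304

Call the groups 1 to 7, youngest first.
[period 1]
Births: 1950 * 0.289 = 564 ; 1550 * 0.186 = 288 → total 852
Group 2: 510 * 0.939 = 479
Group 3: 1950 * 0.96 = 1872
Group 4: 1550 * 0.941 = 1459
Group 5: 2550 * 0.951 = 2425
Group 6: 1740 * 0.933 = 1623
Group 7: 980 * 0.944 + 1010 * 0.522 = 925 + 527 = 1452
Net migration: Group 1 + 127 → 979
Population now: 0–14=979, 15–29=479, 30–44=1872, 45–59=1459, 60–74=2425, 75–89=1623, 90+=1452
[period 2]
Births: 479 * 0.289 = 138 ; 1872 * 0.186 = 348 → total 486
Group 2: 979 * 0.939 = 919
Group 3: 479 * 0.96 = 460
Group 4: 1872 * 0.941 = 1762
Group 5: 1459 * 0.951 = 1388
Group 6: 2425 * 0.933 = 2263
Group 7: 1623 * 0.944 + 1452 * 0.522 = 1532 + 758 = 2290
Net migration: Group 1 + 127 → 613
Population now: 0–14=613, 15–29=919, 30–44=460, 45–59=1762, 60–74=1388, 75–89=2263, 90+=2290
[period 3]
Births: 919 * 0.289 = 266 ; 460 * 0.186 = 86 → total 352
Group 2: 613 * 0.939 = 576
Group 3: 919 * 0.96 = 882
Group 4: 460 * 0.941 = 433
Group 5: 1762 * 0.951 = 1676
Group 6: 1388 * 0.933 = 1295
Group 7: 2263 * 0.944 + 2290 * 0.522 = 2136 + 1195 = 3331
Net migration: Group 1 + 127 → 479
Population now: 0–14=479, 15–29=576, 30–44=882, 45–59=433, 60–74=1676, 75–89=1295, 90+=3331
Scenario A total after 3 periods: 8672
Scenario B projection —
[period 1]
Births: 1950 * 0.369 = 720 ; 1550 * 0.186 = 288 → total 1008
Group 2: 510 * 0.939 = 479
Group 3: 1950 * 0.96 = 1872
Group 4: 1550 * 0.941 = 1459
Group 5: 2550 * 0.951 = 2425
Group 6: 1740 * 0.933 = 1623
Group 7: 980 * 0.944 + 1010 * 0.522 = 925 + 527 = 1452
Net migration: Group 1 + 127 → 1135
Population now: 0–14=1135, 15–29=479, 30–44=1872, 45–59=1459, 60–74=2425, 75–89=1623, 90+=1452
[period 2]
Births: 479 * 0.369 = 177 ; 1872 * 0.186 = 348 → total 525
Group 2: 1135 * 0.939 = 1066
Group 3: 479 * 0.96 = 460
Group 4: 1872 * 0.941 = 1762
Group 5: 1459 * 0.951 = 1388
Group 6: 2425 * 0.933 = 2263
Group 7: 1623 * 0.944 + 1452 * 0.522 = 1532 + 758 = 2290
Net migration: Group 1 + 127 → 652
Population now: 0–14=652, 15–29=1066, 30–44=460, 45–59=1762, 60–74=1388, 75–89=2263, 90+=2290
[period 3]
Births: 1066 * 0.369 = 393 ; 460 * 0.186 = 86 → total 479
Group 2: 652 * 0.939 = 612
Group 3: 1066 * 0.96 = 1023
Group 4: 460 * 0.941 = 433
Group 5: 1762 * 0.951 = 1676
Group 6: 1388 * 0.933 = 1295
Group 7: 2263 * 0.944 + 2290 * 0.522 = 2136 + 1195 = 3331
Net migration: Group 1 + 127 → 606
Population now: 0–14=606, 15–29=612, 30–44=1023, 45–59=433, 60–74=1676, 75–89=1295, 90+=3331
Scenario B total after 3 periods: 8976
Difference B − A = 8976 − 8672 = 304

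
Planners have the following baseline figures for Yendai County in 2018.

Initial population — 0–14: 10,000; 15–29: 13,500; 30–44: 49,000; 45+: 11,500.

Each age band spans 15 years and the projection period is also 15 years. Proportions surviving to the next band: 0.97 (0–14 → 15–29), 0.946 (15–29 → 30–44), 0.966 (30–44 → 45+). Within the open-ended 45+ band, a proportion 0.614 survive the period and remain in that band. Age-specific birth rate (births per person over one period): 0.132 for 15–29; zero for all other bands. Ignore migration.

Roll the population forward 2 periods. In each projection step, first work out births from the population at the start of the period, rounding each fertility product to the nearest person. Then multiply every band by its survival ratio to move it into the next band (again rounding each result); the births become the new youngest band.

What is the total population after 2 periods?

Let group 1 be 0–14 through group 4 = 45+.
After projecting period 1:
Births: 13500 × 0.132 = 1782
Group 2: 10000 × 0.97 = 9700
Group 3: 13500 × 0.946 = 12771
Group 4: 49000 × 0.966 + 11500 × 0.614 = 47334 + 7061 = 54395
Giving 1782 / 9700 / 12771 / 54395.
After projecting period 2:
Births: 9700 × 0.132 = 1280
Group 2: 1782 × 0.97 = 1729
Group 3: 9700 × 0.946 = 9176
Group 4: 12771 × 0.966 + 54395 × 0.614 = 12337 + 33399 = 45736
Giving 1280 / 1729 / 9176 / 45736.
Total after period 2: 1280 + 1729 + 9176 + 45736 = 57921

57921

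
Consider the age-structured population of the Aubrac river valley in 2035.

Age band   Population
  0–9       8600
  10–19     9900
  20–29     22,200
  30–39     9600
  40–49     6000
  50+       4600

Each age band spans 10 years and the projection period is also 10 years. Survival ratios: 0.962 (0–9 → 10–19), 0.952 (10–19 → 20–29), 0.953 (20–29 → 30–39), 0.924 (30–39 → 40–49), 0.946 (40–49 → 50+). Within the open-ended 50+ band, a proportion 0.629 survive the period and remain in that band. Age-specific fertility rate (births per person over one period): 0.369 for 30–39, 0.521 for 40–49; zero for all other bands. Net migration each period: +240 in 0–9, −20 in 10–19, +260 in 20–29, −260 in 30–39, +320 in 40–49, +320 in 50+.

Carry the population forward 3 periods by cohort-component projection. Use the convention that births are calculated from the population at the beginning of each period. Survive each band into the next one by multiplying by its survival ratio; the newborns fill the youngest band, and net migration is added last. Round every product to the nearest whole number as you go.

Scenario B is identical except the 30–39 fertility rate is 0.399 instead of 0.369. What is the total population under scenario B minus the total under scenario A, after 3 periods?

Let band 1 be 0–9 through band 6 = 50+.
— Period 1 —
Births: 9600 × 0.369 = 3542  |  6000 × 0.521 = 3126 — total 6668
Band 2: 8600 × 0.962 = 8273
Band 3: 9900 × 0.952 = 9425
Band 4: 22200 × 0.953 = 21157
Band 5: 9600 × 0.924 = 8870
Band 6: 6000 × 0.946 + 4600 × 0.629 = 5676 + 2893 = 8569
Net migration: Band 1 + 240 → 6908; Band 2 − 20 → 8253; Band 3 + 260 → 9685; Band 4 − 260 → 20897; Band 5 + 320 → 9190; Band 6 + 320 → 8889
→ [6908, 8253, 9685, 20897, 9190, 8889]
— Period 2 —
Births: 20897 × 0.369 = 7711  |  9190 × 0.521 = 4788 — total 12499
Band 2: 6908 × 0.962 = 6645
Band 3: 8253 × 0.952 = 7857
Band 4: 9685 × 0.953 = 9230
Band 5: 20897 × 0.924 = 19309
Band 6: 9190 × 0.946 + 8889 × 0.629 = 8694 + 5591 = 14285
Net migration: Band 1 + 240 → 12739; Band 2 − 20 → 6625; Band 3 + 260 → 8117; Band 4 − 260 → 8970; Band 5 + 320 → 19629; Band 6 + 320 → 14605
→ [12739, 6625, 8117, 8970, 19629, 14605]
— Period 3 —
Births: 8970 × 0.369 = 3310  |  19629 × 0.521 = 10227 — total 13537
Band 2: 12739 × 0.962 = 12255
Band 3: 6625 × 0.952 = 6307
Band 4: 8117 × 0.953 = 7736
Band 5: 8970 × 0.924 = 8288
Band 6: 19629 × 0.946 + 14605 × 0.629 = 18569 + 9187 = 27756
Net migration: Band 1 + 240 → 13777; Band 2 − 20 → 12235; Band 3 + 260 → 6567; Band 4 − 260 → 7476; Band 5 + 320 → 8608; Band 6 + 320 → 28076
→ [13777, 12235, 6567, 7476, 8608, 28076]
Scenario A total after 3 periods: 76739
Scenario B projection —
— Period 1 —
Births: 9600 × 0.399 = 3830  |  6000 × 0.521 = 3126 — total 6956
Band 2: 8600 × 0.962 = 8273
Band 3: 9900 × 0.952 = 9425
Band 4: 22200 × 0.953 = 21157
Band 5: 9600 × 0.924 = 8870
Band 6: 6000 × 0.946 + 4600 × 0.629 = 5676 + 2893 = 8569
Net migration: Band 1 + 240 → 7196; Band 2 − 20 → 8253; Band 3 + 260 → 9685; Band 4 − 260 → 20897; Band 5 + 320 → 9190; Band 6 + 320 → 8889
→ [7196, 8253, 9685, 20897, 9190, 8889]
— Period 2 —
Births: 20897 × 0.399 = 8338  |  9190 × 0.521 = 4788 — total 13126
Band 2: 7196 × 0.962 = 6923
Band 3: 8253 × 0.952 = 7857
Band 4: 9685 × 0.953 = 9230
Band 5: 20897 × 0.924 = 19309
Band 6: 9190 × 0.946 + 8889 × 0.629 = 8694 + 5591 = 14285
Net migration: Band 1 + 240 → 13366; Band 2 − 20 → 6903; Band 3 + 260 → 8117; Band 4 − 260 → 8970; Band 5 + 320 → 19629; Band 6 + 320 → 14605
→ [13366, 6903, 8117, 8970, 19629, 14605]
— Period 3 —
Births: 8970 × 0.399 = 3579  |  19629 × 0.521 = 10227 — total 13806
Band 2: 13366 × 0.962 = 12858
Band 3: 6903 × 0.952 = 6572
Band 4: 8117 × 0.953 = 7736
Band 5: 8970 × 0.924 = 8288
Band 6: 19629 × 0.946 + 14605 × 0.629 = 18569 + 9187 = 27756
Net migration: Band 1 + 240 → 14046; Band 2 − 20 → 12838; Band 3 + 260 → 6832; Band 4 − 260 → 7476; Band 5 + 320 → 8608; Band 6 + 320 → 28076
→ [14046, 12838, 6832, 7476, 8608, 28076]
Scenario B total after 3 periods: 77876
Difference B − A = 77876 − 76739 = 1137

1137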